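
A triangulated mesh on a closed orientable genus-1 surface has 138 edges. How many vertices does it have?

χ = 2 − 2·1 = 0, and every face is a triangle so 3F = 2E.
F = 2E/3 = 92. Then V = 0 + E − F = 0 + 138 − 92 = 46.

46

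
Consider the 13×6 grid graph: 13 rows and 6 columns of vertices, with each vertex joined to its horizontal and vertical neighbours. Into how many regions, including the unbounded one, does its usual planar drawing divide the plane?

61

The grid has V = 13·6 = 78 vertices and E = 13·5 + 6·12 = 137 edges.
F = 2 − V + E = 2 − 78 + 137 = 61.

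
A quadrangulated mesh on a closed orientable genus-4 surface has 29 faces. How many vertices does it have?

χ = 2 − 2·4 = -6, and every face is a square so 4F = 2E.
E = 4·29/2 = 58. Then V = -6 + E − F = -6 + 58 − 29 = 23.

23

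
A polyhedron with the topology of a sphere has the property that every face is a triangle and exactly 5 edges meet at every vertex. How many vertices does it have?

Each face has 3 edges and each edge borders two faces, so 2E = 3F.
Each vertex has degree 5, so 5V = 2E and hence V = 3F/5.
Euler: V − E + F = 2 ⇒ (3F/5) − (3F/2) + F = 2.
Multiply by 10: (6 − 15 + 10)F = 20, i.e. 1F = 20.
So F = 20, E = 3·20/2 = 30, V = 3·20/5 = 12.

12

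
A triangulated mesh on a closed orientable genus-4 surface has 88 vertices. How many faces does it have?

188

χ = 2 − 2·4 = -6, and every face is a triangle so 3F = 2E.
V − E + F = -6 with E = 3F/2 gives 88 − (3/2 − 1)·F = -6, so F = 188 and E = 282.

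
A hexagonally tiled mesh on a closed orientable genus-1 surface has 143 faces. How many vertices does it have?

χ = 2 − 2·1 = 0, and every face is a hexagon so 6F = 2E.
E = 6·143/2 = 429. Then V = 0 + E − F = 0 + 429 − 143 = 286.

286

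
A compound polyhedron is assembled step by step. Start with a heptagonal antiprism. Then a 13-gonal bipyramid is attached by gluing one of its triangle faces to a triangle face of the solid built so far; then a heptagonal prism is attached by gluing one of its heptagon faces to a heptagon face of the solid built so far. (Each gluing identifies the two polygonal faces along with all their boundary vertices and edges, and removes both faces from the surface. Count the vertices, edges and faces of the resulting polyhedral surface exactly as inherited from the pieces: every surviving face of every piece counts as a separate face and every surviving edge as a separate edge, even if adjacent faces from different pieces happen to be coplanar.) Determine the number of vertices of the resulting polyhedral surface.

A heptagonal antiprism: V=14, E=28, F=16.
Attach a 13-gonal bipyramid (V=15, E=39, F=26) along a 3-gon: merge 3 vertices and 3 edges, delete both glued faces → V=26, E=64, F=40.
Attach a heptagonal prism (V=14, E=21, F=9) along a 7-gon: merge 7 vertices and 7 edges, delete both glued faces → V=33, E=78, F=47.
Check: V − E + F = 33 − 78 + 47 = 2.

33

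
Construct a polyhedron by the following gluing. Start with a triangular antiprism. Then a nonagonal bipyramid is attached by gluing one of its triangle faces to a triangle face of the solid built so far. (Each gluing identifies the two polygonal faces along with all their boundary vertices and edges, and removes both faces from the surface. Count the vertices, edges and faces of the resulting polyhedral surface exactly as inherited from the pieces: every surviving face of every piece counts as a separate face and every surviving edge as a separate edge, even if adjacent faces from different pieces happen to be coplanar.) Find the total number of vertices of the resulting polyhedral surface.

A triangular antiprism: V=6, E=12, F=8.
Attach a nonagonal bipyramid (V=11, E=27, F=18) along a 3-gon: merge 3 vertices and 3 edges, delete both glued faces → V=14, E=36, F=24.
Check: V − E + F = 14 − 36 + 24 = 2.

14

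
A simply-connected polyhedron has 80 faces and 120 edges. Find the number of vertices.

Here V − E + F = 2.
V = 2 + E − F = 2 + 120 − 80 = 42.

42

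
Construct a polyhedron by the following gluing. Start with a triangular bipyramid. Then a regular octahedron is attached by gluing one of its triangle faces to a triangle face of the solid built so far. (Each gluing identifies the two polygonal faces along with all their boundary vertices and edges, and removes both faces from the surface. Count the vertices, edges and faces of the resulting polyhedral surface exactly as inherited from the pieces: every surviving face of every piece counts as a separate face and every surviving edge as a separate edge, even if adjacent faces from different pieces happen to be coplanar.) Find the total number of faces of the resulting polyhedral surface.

A triangular bipyramid: V=5, E=9, F=6.
Attach a regular octahedron (V=6, E=12, F=8) along a 3-gon: merge 3 vertices and 3 edges, delete both glued faces → V=8, E=18, F=12.
Check: V − E + F = 8 − 18 + 12 = 2.

12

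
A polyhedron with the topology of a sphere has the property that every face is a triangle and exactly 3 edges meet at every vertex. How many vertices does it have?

4

Each face has 3 edges and each edge borders two faces, so 2E = 3F.
Each vertex has degree 3, so 3V = 2E and hence V = 3F/3.
Euler: V − E + F = 2 ⇒ (3F/3) − (3F/2) + F = 2.
Multiply by 6: (6 − 9 + 6)F = 12, i.e. 3F = 12.
So F = 4, E = 3·4/2 = 6, V = 3·4/3 = 4.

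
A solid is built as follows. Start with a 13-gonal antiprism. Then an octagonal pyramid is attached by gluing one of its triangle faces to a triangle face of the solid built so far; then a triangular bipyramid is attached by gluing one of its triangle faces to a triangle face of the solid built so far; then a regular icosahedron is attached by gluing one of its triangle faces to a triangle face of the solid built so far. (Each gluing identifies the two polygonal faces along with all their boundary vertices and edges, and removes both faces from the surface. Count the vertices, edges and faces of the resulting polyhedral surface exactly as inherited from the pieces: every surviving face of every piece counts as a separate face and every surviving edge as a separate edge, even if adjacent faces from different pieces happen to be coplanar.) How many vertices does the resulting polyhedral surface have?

A 13-gonal antiprism: V=26, E=52, F=28.
Attach an octagonal pyramid (V=9, E=16, F=9) along a 3-gon: merge 3 vertices and 3 edges, delete both glued faces → V=32, E=65, F=35.
Attach a triangular bipyramid (V=5, E=9, F=6) along a 3-gon: merge 3 vertices and 3 edges, delete both glued faces → V=34, E=71, F=39.
Attach a regular icosahedron (V=12, E=30, F=20) along a 3-gon: merge 3 vertices and 3 edges, delete both glued faces → V=43, E=98, F=57.
Check: V − E + F = 43 − 98 + 57 = 2.

43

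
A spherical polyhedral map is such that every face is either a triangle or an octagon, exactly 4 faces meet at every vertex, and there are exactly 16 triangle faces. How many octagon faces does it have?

2

Let x be the number of octagons; then F = 16 + x.
Edge–face incidences: 2E = 3·16 + 8·x = 48 + 8x.
Every vertex has degree 4, so 4V = 2E.
Euler: V − E + F = 2 ⇒ (2E)/4 − E + (16 + x) = 2.
Multiply by 8: 2·(2E) − 4·(2E) + 8·(16 + x) = 16, i.e. 128 + 8x − 2·(48 + 8x) = 16.
Collecting terms: −8x + 32 = 16, so −8x = −16, so x = 2.
Then 2E = 48 + 8·2 = 64, so E = 32, V = 2E/4 = 16, F = 16 + 2 = 18.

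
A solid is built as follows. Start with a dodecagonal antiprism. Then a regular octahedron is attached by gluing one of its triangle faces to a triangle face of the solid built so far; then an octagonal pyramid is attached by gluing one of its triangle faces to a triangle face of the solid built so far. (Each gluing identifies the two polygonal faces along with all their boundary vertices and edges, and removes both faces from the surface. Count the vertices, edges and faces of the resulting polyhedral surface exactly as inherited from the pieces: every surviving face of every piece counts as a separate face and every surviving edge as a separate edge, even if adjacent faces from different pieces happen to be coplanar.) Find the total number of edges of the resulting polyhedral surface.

A dodecagonal antiprism: V=24, E=48, F=26.
Attach a regular octahedron (V=6, E=12, F=8) along a 3-gon: merge 3 vertices and 3 edges, delete both glued faces → V=27, E=57, F=32.
Attach an octagonal pyramid (V=9, E=16, F=9) along a 3-gon: merge 3 vertices and 3 edges, delete both glued faces → V=33, E=70, F=39.
Check: V − E + F = 33 − 70 + 39 = 2.

70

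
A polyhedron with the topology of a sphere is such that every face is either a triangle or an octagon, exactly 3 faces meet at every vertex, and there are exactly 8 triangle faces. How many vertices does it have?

24

Let x be the number of octagons; then F = 8 + x.
Edge–face incidences: 2E = 3·8 + 8·x = 24 + 8x.
Every vertex has degree 3, so 3V = 2E.
Euler: V − E + F = 2 ⇒ (2E)/3 − E + (8 + x) = 2.
Multiply by 6: 2·(2E) − 3·(2E) + 6·(8 + x) = 12, i.e. 48 + 6x − (24 + 8x) = 12.
Collecting terms: −2x + 24 = 12, so −2x = −12, so x = 6.
Then 2E = 24 + 8·6 = 72, so E = 36, V = 2E/3 = 24, F = 8 + 6 = 14.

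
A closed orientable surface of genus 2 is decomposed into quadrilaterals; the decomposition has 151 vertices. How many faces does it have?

χ = 2 − 2·2 = -2, and every face is a square so 4F = 2E.
V − E + F = -2 with E = 4F/2 gives 151 − (4/2 − 1)·F = -2, so F = 153 and E = 306.

153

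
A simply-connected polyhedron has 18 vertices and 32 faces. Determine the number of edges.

Here V − E + F = 2.
E = V + F − (2) = 18 + 32 − (2) = 48.

48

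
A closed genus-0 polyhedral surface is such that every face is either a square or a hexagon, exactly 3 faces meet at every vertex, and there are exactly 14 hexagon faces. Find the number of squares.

Let x be the number of squares; then F = 14 + x.
Edge–face incidences: 2E = 6·14 + 4·x = 84 + 4x.
Every vertex has degree 3, so 3V = 2E.
Euler: V − E + F = 2 ⇒ (2E)/3 − E + (14 + x) = 2.
Multiply by 6: 2·(2E) − 3·(2E) + 6·(14 + x) = 12, i.e. 84 + 6x − (84 + 4x) = 12.
Collecting terms: 2x = 12, so x = 6.
Then 2E = 84 + 4·6 = 108, so E = 54, V = 2E/3 = 36, F = 14 + 6 = 20.

6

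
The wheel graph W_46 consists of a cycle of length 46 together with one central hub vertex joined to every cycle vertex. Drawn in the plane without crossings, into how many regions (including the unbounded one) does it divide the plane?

47

W_46 has V = 46 + 1 = 47 vertices and E = 2·46 = 92 edges.
By Euler's formula F = 2 − V + E = 2 − 47 + 92 = 47.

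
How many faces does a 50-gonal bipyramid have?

A bipyramid over an n-gon has 2n triangular faces and n + 2 vertices: V = 50 + 2 = 52, E = 3·50 = 150, F = 2·50 = 100.

100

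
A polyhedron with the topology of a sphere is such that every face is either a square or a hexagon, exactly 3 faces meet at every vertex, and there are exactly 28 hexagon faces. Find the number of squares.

6

Let x be the number of squares; then F = 28 + x.
Edge–face incidences: 2E = 6·28 + 4·x = 168 + 4x.
Every vertex has degree 3, so 3V = 2E.
Euler: V − E + F = 2 ⇒ (2E)/3 − E + (28 + x) = 2.
Multiply by 6: 2·(2E) − 3·(2E) + 6·(28 + x) = 12, i.e. 168 + 6x − (168 + 4x) = 12.
Collecting terms: 2x = 12, so x = 6.
Then 2E = 168 + 4·6 = 192, so E = 96, V = 2E/3 = 64, F = 28 + 6 = 34.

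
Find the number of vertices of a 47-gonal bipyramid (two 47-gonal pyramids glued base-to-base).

49

A bipyramid over an n-gon has 2n triangular faces and n + 2 vertices: V = 47 + 2 = 49, E = 3·47 = 141, F = 2·47 = 94.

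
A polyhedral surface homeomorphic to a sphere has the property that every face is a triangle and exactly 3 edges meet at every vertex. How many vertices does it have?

4

Each face has 3 edges and each edge borders two faces, so 2E = 3F.
Each vertex has degree 3, so 3V = 2E and hence V = 3F/3.
Euler: V − E + F = 2 ⇒ (3F/3) − (3F/2) + F = 2.
Multiply by 6: (6 − 9 + 6)F = 12, i.e. 3F = 12.
So F = 4, E = 3·4/2 = 6, V = 3·4/3 = 4.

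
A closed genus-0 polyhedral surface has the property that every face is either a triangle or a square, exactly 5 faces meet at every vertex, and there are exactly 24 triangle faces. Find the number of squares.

Let x be the number of squares; then F = 24 + x.
Edge–face incidences: 2E = 3·24 + 4·x = 72 + 4x.
Every vertex has degree 5, so 5V = 2E.
Euler: V − E + F = 2 ⇒ (2E)/5 − E + (24 + x) = 2.
Multiply by 10: 2·(2E) − 5·(2E) + 10·(24 + x) = 20, i.e. 240 + 10x − 3·(72 + 4x) = 20.
Collecting terms: −2x + 24 = 20, so −2x = −4, so x = 2.
Then 2E = 72 + 4·2 = 80, so E = 40, V = 2E/5 = 16, F = 24 + 2 = 26.

2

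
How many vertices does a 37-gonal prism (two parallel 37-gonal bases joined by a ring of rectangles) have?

A prism on an n-gon has two n-gon bases and n rectangular sides: V = 2·37 = 74, E = 3·37 = 111, F = 37 + 2 = 39.
Check: V − E + F = 74 − 111 + 39 = 2.

74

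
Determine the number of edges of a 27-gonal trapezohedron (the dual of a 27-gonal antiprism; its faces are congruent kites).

The n-trapezohedron (dual of the n-antiprism) has V = 2·27 + 2 = 56, E = 4·27 = 108, F = 2·27 = 54.

108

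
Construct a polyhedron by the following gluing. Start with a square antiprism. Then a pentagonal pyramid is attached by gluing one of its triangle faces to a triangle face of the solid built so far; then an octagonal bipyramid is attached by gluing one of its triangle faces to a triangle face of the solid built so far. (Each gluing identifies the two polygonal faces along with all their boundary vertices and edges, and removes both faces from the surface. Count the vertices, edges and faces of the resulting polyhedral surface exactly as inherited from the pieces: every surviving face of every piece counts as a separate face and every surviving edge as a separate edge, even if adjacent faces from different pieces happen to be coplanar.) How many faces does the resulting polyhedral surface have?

28

A square antiprism: V=8, E=16, F=10.
Attach a pentagonal pyramid (V=6, E=10, F=6) along a 3-gon: merge 3 vertices and 3 edges, delete both glued faces → V=11, E=23, F=14.
Attach an octagonal bipyramid (V=10, E=24, F=16) along a 3-gon: merge 3 vertices and 3 edges, delete both glued faces → V=18, E=44, F=28.
Check: V − E + F = 18 − 44 + 28 = 2.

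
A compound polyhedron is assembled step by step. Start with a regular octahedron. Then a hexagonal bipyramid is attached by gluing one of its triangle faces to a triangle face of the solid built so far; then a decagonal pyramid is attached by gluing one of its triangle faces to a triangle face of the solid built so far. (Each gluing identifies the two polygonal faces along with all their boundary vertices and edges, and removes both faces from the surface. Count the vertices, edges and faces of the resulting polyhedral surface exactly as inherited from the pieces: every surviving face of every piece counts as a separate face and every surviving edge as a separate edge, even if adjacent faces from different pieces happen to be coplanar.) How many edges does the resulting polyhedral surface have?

44

A regular octahedron: V=6, E=12, F=8.
Attach a hexagonal bipyramid (V=8, E=18, F=12) along a 3-gon: merge 3 vertices and 3 edges, delete both glued faces → V=11, E=27, F=18.
Attach a decagonal pyramid (V=11, E=20, F=11) along a 3-gon: merge 3 vertices and 3 edges, delete both glued faces → V=19, E=44, F=27.
Check: V − E + F = 19 − 44 + 27 = 2.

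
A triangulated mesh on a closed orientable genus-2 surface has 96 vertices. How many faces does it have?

196

χ = 2 − 2·2 = -2, and every face is a triangle so 3F = 2E.
V − E + F = -2 with E = 3F/2 gives 96 − (3/2 − 1)·F = -2, so F = 196 and E = 294.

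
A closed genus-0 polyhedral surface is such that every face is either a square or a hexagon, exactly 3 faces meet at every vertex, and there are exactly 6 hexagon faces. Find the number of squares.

6

Let x be the number of squares; then F = 6 + x.
Edge–face incidences: 2E = 6·6 + 4·x = 36 + 4x.
Every vertex has degree 3, so 3V = 2E.
Euler: V − E + F = 2 ⇒ (2E)/3 − E + (6 + x) = 2.
Multiply by 6: 2·(2E) − 3·(2E) + 6·(6 + x) = 12, i.e. 36 + 6x − (36 + 4x) = 12.
Collecting terms: 2x = 12, so x = 6.
Then 2E = 36 + 4·6 = 60, so E = 30, V = 2E/3 = 20, F = 6 + 6 = 12.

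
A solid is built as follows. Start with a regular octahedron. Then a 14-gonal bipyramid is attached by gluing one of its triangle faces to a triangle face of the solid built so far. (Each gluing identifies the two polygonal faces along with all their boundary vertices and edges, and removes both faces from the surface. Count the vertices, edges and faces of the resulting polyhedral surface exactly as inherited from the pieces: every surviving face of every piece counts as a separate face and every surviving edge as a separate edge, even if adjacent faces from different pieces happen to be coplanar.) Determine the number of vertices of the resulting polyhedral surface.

A regular octahedron: V=6, E=12, F=8.
Attach a 14-gonal bipyramid (V=16, E=42, F=28) along a 3-gon: merge 3 vertices and 3 edges, delete both glued faces → V=19, E=51, F=34.
Check: V − E + F = 19 − 51 + 34 = 2.

19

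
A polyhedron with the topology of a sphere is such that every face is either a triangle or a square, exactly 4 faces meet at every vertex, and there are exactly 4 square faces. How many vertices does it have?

Let x be the number of triangles; then F = 4 + x.
Edge–face incidences: 2E = 4·4 + 3·x = 16 + 3x.
Every vertex has degree 4, so 4V = 2E.
Euler: V − E + F = 2 ⇒ (2E)/4 − E + (4 + x) = 2.
Multiply by 8: 2·(2E) − 4·(2E) + 8·(4 + x) = 16, i.e. 32 + 8x − 2·(16 + 3x) = 16.
Collecting terms: 2x = 16, so x = 8.
Then 2E = 16 + 3·8 = 40, so E = 20, V = 2E/4 = 10, F = 4 + 8 = 12.

10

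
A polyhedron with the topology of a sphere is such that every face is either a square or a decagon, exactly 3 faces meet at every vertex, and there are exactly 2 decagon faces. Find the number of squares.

10

Let x be the number of squares; then F = 2 + x.
Edge–face incidences: 2E = 10·2 + 4·x = 20 + 4x.
Every vertex has degree 3, so 3V = 2E.
Euler: V − E + F = 2 ⇒ (2E)/3 − E + (2 + x) = 2.
Multiply by 6: 2·(2E) − 3·(2E) + 6·(2 + x) = 12, i.e. 12 + 6x − (20 + 4x) = 12.
Collecting terms: 2x − 8 = 12, so 2x = 20, so x = 10.
Then 2E = 20 + 4·10 = 60, so E = 30, V = 2E/3 = 20, F = 2 + 10 = 12.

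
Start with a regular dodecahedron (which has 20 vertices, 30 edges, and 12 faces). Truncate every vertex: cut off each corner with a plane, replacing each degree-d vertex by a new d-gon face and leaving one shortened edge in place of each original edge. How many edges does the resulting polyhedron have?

90

Truncation replaces each original edge-end by a new vertex, so V′ = 2E = 60.
Each original edge survives, and each old vertex of degree d contributes d new edges; summing degrees gives Σd = 2E, so E′ = E + 2E = 3E = 90.
Each original face survives and each original vertex becomes one new face: F′ = F + V = 32.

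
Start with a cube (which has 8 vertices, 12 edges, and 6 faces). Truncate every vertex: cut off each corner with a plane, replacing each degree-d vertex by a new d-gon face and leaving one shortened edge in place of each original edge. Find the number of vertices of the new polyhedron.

24

Truncation replaces each original edge-end by a new vertex, so V′ = 2E = 24.
Each original edge survives, and each old vertex of degree d contributes d new edges; summing degrees gives Σd = 2E, so E′ = E + 2E = 3E = 36.
Each original face survives and each original vertex becomes one new face: F′ = F + V = 14.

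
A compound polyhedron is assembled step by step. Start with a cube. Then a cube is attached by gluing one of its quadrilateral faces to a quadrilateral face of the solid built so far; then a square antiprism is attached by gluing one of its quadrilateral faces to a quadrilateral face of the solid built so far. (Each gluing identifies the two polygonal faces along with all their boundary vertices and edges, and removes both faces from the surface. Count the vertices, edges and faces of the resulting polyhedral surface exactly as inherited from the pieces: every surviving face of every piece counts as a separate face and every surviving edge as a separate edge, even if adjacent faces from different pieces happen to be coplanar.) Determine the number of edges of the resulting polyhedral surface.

A cube: V=8, E=12, F=6.
Attach a cube (V=8, E=12, F=6) along a 4-gon: merge 4 vertices and 4 edges, delete both glued faces → V=12, E=20, F=10.
Attach a square antiprism (V=8, E=16, F=10) along a 4-gon: merge 4 vertices and 4 edges, delete both glued faces → V=16, E=32, F=18.
Check: V − E + F = 16 − 32 + 18 = 2.

32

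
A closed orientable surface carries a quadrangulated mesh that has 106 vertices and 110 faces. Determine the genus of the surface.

3

Every face is a square, so 2E = 4·110 = 440, giving E = 220.
χ = V − E + F = 106 − 220 + 110 = -4.
For a closed orientable surface χ = 2 − 2g, so g = (2 − (-4))/2 = 3.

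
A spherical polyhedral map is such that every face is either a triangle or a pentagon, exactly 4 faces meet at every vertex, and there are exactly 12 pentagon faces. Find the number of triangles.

20

Let x be the number of triangles; then F = 12 + x.
Edge–face incidences: 2E = 5·12 + 3·x = 60 + 3x.
Every vertex has degree 4, so 4V = 2E.
Euler: V − E + F = 2 ⇒ (2E)/4 − E + (12 + x) = 2.
Multiply by 8: 2·(2E) − 4·(2E) + 8·(12 + x) = 16, i.e. 96 + 8x − 2·(60 + 3x) = 16.
Collecting terms: 2x − 24 = 16, so 2x = 40, so x = 20.
Then 2E = 60 + 3·20 = 120, so E = 60, V = 2E/4 = 30, F = 12 + 20 = 32.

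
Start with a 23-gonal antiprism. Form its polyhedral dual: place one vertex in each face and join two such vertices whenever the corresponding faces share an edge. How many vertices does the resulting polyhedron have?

48

The base solid has V = 46, E = 92, F = 48.
The dual swaps V and F and preserves E: V′ = F = 48, E′ = E = 92, F′ = V = 46.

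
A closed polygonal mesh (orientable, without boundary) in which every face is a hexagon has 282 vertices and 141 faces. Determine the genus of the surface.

Every face is a hexagon, so 2E = 6·141 = 846, giving E = 423.
χ = V − E + F = 282 − 423 + 141 = 0.
For a closed orientable surface χ = 2 − 2g, so g = (2 − (0))/2 = 1.

1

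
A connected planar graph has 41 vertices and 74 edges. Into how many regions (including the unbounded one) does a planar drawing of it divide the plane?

Euler's formula for a connected plane graph: V − E + F = 2, so F = 2 − 41 + 74 = 35.

35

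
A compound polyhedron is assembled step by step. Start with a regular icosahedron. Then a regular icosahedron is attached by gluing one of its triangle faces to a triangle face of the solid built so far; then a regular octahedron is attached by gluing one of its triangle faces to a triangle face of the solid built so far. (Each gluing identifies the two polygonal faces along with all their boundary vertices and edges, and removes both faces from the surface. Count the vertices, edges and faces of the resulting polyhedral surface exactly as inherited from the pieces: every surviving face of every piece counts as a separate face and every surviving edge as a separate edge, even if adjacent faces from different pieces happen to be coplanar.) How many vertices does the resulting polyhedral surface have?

24

A regular icosahedron: V=12, E=30, F=20.
Attach a regular icosahedron (V=12, E=30, F=20) along a 3-gon: merge 3 vertices and 3 edges, delete both glued faces → V=21, E=57, F=38.
Attach a regular octahedron (V=6, E=12, F=8) along a 3-gon: merge 3 vertices and 3 edges, delete both glued faces → V=24, E=66, F=44.
Check: V − E + F = 24 − 66 + 44 = 2.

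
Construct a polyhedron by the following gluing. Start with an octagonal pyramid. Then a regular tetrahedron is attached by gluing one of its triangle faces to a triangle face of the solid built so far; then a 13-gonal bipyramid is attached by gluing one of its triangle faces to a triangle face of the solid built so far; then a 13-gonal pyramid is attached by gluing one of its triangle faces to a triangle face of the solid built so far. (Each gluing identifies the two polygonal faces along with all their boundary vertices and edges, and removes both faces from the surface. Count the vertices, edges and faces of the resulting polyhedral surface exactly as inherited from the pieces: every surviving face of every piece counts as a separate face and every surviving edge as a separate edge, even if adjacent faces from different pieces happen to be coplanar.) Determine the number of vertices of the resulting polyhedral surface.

An octagonal pyramid: V=9, E=16, F=9.
Attach a regular tetrahedron (V=4, E=6, F=4) along a 3-gon: merge 3 vertices and 3 edges, delete both glued faces → V=10, E=19, F=11.
Attach a 13-gonal bipyramid (V=15, E=39, F=26) along a 3-gon: merge 3 vertices and 3 edges, delete both glued faces → V=22, E=55, F=35.
Attach a 13-gonal pyramid (V=14, E=26, F=14) along a 3-gon: merge 3 vertices and 3 edges, delete both glued faces → V=33, E=78, F=47.
Check: V − E + F = 33 − 78 + 47 = 2.

33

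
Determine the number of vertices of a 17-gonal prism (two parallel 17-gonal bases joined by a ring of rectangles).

34

A prism on an n-gon has two n-gon bases and n rectangular sides: V = 2·17 = 34, E = 3·17 = 51, F = 17 + 2 = 19.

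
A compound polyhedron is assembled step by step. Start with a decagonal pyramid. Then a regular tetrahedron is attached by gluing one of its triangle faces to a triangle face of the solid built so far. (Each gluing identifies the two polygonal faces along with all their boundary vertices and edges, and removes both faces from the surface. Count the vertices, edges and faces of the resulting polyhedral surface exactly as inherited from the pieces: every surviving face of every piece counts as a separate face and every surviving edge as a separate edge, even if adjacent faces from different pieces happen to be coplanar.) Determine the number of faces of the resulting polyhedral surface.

13

A decagonal pyramid: V=11, E=20, F=11.
Attach a regular tetrahedron (V=4, E=6, F=4) along a 3-gon: merge 3 vertices and 3 edges, delete both glued faces → V=12, E=23, F=13.
Check: V − E + F = 12 − 23 + 13 = 2.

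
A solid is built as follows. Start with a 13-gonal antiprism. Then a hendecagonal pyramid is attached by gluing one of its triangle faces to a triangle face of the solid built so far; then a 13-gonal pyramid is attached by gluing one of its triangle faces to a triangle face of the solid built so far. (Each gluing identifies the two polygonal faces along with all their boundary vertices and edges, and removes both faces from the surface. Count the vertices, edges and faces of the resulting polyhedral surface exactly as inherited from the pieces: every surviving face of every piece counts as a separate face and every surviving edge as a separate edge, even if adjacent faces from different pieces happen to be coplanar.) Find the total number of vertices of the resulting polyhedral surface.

A 13-gonal antiprism: V=26, E=52, F=28.
Attach a hendecagonal pyramid (V=12, E=22, F=12) along a 3-gon: merge 3 vertices and 3 edges, delete both glued faces → V=35, E=71, F=38.
Attach a 13-gonal pyramid (V=14, E=26, F=14) along a 3-gon: merge 3 vertices and 3 edges, delete both glued faces → V=46, E=94, F=50.
Check: V − E + F = 46 − 94 + 50 = 2.

46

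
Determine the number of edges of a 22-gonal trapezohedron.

88

The n-trapezohedron (dual of the n-antiprism) has V = 2·22 + 2 = 46, E = 4·22 = 88, F = 2·22 = 44.
Check: V − E + F = 46 − 88 + 44 = 2.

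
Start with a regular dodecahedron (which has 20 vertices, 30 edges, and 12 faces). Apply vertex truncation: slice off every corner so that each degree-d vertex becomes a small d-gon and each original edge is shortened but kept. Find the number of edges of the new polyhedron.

Truncation replaces each original edge-end by a new vertex, so V′ = 2E = 60.
Each original edge survives, and each old vertex of degree d contributes d new edges; summing degrees gives Σd = 2E, so E′ = E + 2E = 3E = 90.
Each original face survives and each original vertex becomes one new face: F′ = F + V = 32.

90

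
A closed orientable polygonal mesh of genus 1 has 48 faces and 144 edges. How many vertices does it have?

For a closed orientable surface of genus 1, χ = 2 − 2·1 = 0.
V = 0 + E − F = 0 + 144 − 48 = 96.

96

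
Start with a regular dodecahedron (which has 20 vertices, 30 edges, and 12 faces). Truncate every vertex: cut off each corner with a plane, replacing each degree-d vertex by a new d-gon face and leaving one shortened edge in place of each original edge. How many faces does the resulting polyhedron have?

32

Truncation replaces each original edge-end by a new vertex, so V′ = 2E = 60.
Each original edge survives, and each old vertex of degree d contributes d new edges; summing degrees gives Σd = 2E, so E′ = E + 2E = 3E = 90.
Each original face survives and each original vertex becomes one new face: F′ = F + V = 32.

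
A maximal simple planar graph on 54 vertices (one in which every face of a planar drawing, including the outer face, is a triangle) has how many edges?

In a plane triangulation 3F = 2E and V − E + F = 2, so E = 3V − 6 = 3·54 − 6 = 156.

156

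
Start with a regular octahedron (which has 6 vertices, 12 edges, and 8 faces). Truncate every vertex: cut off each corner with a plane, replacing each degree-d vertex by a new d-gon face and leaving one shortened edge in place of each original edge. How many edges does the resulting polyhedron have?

36

Truncation replaces each original edge-end by a new vertex, so V′ = 2E = 24.
Each original edge survives, and each old vertex of degree d contributes d new edges; summing degrees gives Σd = 2E, so E′ = E + 2E = 3E = 36.
Each original face survives and each original vertex becomes one new face: F′ = F + V = 14.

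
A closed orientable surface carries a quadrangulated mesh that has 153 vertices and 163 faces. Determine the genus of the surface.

Every face is a square, so 2E = 4·163 = 652, giving E = 326.
χ = V − E + F = 153 − 326 + 163 = -10.
For a closed orientable surface χ = 2 − 2g, so g = (2 − (-10))/2 = 6.

6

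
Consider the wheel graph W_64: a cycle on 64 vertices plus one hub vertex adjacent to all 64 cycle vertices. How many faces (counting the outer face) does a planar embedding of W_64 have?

W_64 has V = 64 + 1 = 65 vertices and E = 2·64 = 128 edges.
By Euler's formula F = 2 − V + E = 2 − 65 + 128 = 65.

65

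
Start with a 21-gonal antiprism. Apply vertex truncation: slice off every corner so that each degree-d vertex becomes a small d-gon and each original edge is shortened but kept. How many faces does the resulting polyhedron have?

The base solid has V = 42, E = 84, F = 44.
Truncation replaces each original edge-end by a new vertex, so V′ = 2E = 168.
Each original edge survives, and each old vertex of degree d contributes d new edges; summing degrees gives Σd = 2E, so E′ = E + 2E = 3E = 252.
Each original face survives and each original vertex becomes one new face: F′ = F + V = 86.

86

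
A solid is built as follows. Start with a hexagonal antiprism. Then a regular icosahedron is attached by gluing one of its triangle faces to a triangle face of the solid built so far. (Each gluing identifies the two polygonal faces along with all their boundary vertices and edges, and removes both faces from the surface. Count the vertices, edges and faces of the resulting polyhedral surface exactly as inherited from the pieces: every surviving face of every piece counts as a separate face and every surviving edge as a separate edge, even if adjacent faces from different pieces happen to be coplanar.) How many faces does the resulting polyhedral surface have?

A hexagonal antiprism: V=12, E=24, F=14.
Attach a regular icosahedron (V=12, E=30, F=20) along a 3-gon: merge 3 vertices and 3 edges, delete both glued faces → V=21, E=51, F=32.
Check: V − E + F = 21 − 51 + 32 = 2.

32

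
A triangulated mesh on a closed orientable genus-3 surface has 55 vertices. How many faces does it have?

χ = 2 − 2·3 = -4, and every face is a triangle so 3F = 2E.
V − E + F = -4 with E = 3F/2 gives 55 − (3/2 − 1)·F = -4, so F = 118 and E = 177.

118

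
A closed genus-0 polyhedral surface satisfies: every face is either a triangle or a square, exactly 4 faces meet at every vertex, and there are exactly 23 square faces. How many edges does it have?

Let x be the number of triangles; then F = 23 + x.
Edge–face incidences: 2E = 4·23 + 3·x = 92 + 3x.
Every vertex has degree 4, so 4V = 2E.
Euler: V − E + F = 2 ⇒ (2E)/4 − E + (23 + x) = 2.
Multiply by 8: 2·(2E) − 4·(2E) + 8·(23 + x) = 16, i.e. 184 + 8x − 2·(92 + 3x) = 16.
Collecting terms: 2x = 16, so x = 8.
Then 2E = 92 + 3·8 = 116, so E = 58, V = 2E/4 = 29, F = 23 + 8 = 31.

58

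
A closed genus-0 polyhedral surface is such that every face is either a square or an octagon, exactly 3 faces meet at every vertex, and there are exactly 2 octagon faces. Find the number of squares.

8

Let x be the number of squares; then F = 2 + x.
Edge–face incidences: 2E = 8·2 + 4·x = 16 + 4x.
Every vertex has degree 3, so 3V = 2E.
Euler: V − E + F = 2 ⇒ (2E)/3 − E + (2 + x) = 2.
Multiply by 6: 2·(2E) − 3·(2E) + 6·(2 + x) = 12, i.e. 12 + 6x − (16 + 4x) = 12.
Collecting terms: 2x − 4 = 12, so 2x = 16, so x = 8.
Then 2E = 16 + 4·8 = 48, so E = 24, V = 2E/3 = 16, F = 2 + 8 = 10.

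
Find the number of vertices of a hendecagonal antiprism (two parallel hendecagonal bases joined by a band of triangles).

An antiprism on an n-gon has two n-gon caps and 2n triangles: V = 2·11 = 22, E = 4·11 = 44, F = 2·11 + 2 = 24.

22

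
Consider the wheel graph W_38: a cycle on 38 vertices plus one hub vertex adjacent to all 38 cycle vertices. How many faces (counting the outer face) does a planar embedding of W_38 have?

W_38 has V = 38 + 1 = 39 vertices and E = 2·38 = 76 edges.
By Euler's formula F = 2 − V + E = 2 − 39 + 76 = 39.

39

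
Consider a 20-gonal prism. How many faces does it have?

A prism on an n-gon has two n-gon bases and n rectangular sides: V = 2·20 = 40, E = 3·20 = 60, F = 20 + 2 = 22.

22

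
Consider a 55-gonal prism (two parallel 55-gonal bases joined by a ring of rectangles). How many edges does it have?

165

A prism on an n-gon has two n-gon bases and n rectangular sides: V = 2·55 = 110, E = 3·55 = 165, F = 55 + 2 = 57.
Check: V − E + F = 110 − 165 + 57 = 2.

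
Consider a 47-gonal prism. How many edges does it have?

141

A prism on an n-gon has two n-gon bases and n rectangular sides: V = 2·47 = 94, E = 3·47 = 141, F = 47 + 2 = 49.
Check: V − E + F = 94 − 141 + 49 = 2.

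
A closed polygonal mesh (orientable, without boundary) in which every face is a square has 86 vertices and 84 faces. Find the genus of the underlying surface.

Every face is a square, so 2E = 4·84 = 336, giving E = 168.
χ = V − E + F = 86 − 168 + 84 = 2.
For a closed orientable surface χ = 2 − 2g, so g = (2 − (2))/2 = 0.

0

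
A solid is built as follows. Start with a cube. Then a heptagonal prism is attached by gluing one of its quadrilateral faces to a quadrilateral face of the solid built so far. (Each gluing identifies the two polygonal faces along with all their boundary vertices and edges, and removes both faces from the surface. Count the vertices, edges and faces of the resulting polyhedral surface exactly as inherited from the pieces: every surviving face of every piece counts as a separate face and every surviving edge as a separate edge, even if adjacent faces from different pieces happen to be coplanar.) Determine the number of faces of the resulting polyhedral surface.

13

A cube: V=8, E=12, F=6.
Attach a heptagonal prism (V=14, E=21, F=9) along a 4-gon: merge 4 vertices and 4 edges, delete both glued faces → V=18, E=29, F=13.
Check: V − E + F = 18 − 29 + 13 = 2.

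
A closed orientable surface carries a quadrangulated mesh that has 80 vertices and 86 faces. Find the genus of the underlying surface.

4

Every face is a square, so 2E = 4·86 = 344, giving E = 172.
χ = V − E + F = 80 − 172 + 86 = -6.
For a closed orientable surface χ = 2 − 2g, so g = (2 − (-6))/2 = 4.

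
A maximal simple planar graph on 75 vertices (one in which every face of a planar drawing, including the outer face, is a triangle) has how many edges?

In a plane triangulation 3F = 2E and V − E + F = 2, so E = 3V − 6 = 3·75 − 6 = 219.

219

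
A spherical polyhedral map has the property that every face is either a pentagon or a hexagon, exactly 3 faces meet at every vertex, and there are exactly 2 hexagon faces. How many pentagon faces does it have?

12

Let x be the number of pentagons; then F = 2 + x.
Edge–face incidences: 2E = 6·2 + 5·x = 12 + 5x.
Every vertex has degree 3, so 3V = 2E.
Euler: V − E + F = 2 ⇒ (2E)/3 − E + (2 + x) = 2.
Multiply by 6: 2·(2E) − 3·(2E) + 6·(2 + x) = 12, i.e. 12 + 6x − (12 + 5x) = 12.
Collecting terms: x = 12.
Then 2E = 12 + 5·12 = 72, so E = 36, V = 2E/3 = 24, F = 2 + 12 = 14.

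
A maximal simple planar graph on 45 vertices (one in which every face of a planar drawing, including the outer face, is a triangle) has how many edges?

129

In a plane triangulation 3F = 2E and V − E + F = 2, so E = 3V − 6 = 3·45 − 6 = 129.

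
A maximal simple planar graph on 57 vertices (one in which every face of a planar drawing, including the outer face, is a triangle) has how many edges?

In a plane triangulation 3F = 2E and V − E + F = 2, so E = 3V − 6 = 3·57 − 6 = 165.

165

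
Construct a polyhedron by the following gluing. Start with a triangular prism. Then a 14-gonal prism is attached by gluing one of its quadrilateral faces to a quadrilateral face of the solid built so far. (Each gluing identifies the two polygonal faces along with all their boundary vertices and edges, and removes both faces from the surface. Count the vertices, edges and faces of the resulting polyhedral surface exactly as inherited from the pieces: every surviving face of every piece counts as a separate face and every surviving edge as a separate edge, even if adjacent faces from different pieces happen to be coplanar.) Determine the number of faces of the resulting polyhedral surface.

19

A triangular prism: V=6, E=9, F=5.
Attach a 14-gonal prism (V=28, E=42, F=16) along a 4-gon: merge 4 vertices and 4 edges, delete both glued faces → V=30, E=47, F=19.
Check: V − E + F = 30 − 47 + 19 = 2.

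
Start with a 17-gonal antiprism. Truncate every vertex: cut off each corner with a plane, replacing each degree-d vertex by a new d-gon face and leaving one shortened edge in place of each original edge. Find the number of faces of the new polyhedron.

70

The base solid has V = 34, E = 68, F = 36.
Truncation replaces each original edge-end by a new vertex, so V′ = 2E = 136.
Each original edge survives, and each old vertex of degree d contributes d new edges; summing degrees gives Σd = 2E, so E′ = E + 2E = 3E = 204.
Each original face survives and each original vertex becomes one new face: F′ = F + V = 70.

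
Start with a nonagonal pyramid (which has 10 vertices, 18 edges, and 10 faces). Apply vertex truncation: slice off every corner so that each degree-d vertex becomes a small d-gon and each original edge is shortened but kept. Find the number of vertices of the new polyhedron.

36

Truncation replaces each original edge-end by a new vertex, so V′ = 2E = 36.
Each original edge survives, and each old vertex of degree d contributes d new edges; summing degrees gives Σd = 2E, so E′ = E + 2E = 3E = 54.
Each original face survives and each original vertex becomes one new face: F′ = F + V = 20.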